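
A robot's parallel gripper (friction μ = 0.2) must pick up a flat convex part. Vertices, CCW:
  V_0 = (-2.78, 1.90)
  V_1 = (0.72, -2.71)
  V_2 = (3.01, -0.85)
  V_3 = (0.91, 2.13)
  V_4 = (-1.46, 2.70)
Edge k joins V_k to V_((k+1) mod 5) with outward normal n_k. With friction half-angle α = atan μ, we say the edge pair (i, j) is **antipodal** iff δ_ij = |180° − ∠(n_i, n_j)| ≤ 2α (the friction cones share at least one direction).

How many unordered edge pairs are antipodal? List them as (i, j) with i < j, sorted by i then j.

count = 2; pairs: (0,2), (1,4)

α = atan 0.2 = 11.31°;  2α = 22.62°
n_0 = (-0.7965, -0.6047)
n_1 = (+0.6305, -0.7762)
n_2 = (+0.8174, +0.5760)
n_3 = (+0.2338, +0.9723)
n_4 = (-0.5183, +0.8552)
  (0,1): δ = 88.12°  ·
  (0,2): δ = 2.03°  ✓
  (0,3): δ = 39.27°  ·
  (0,4): δ = 84.01°  ·
  (1,2): δ = 93.91°  ·
  (1,3): δ = 52.61°  ·
  (1,4): δ = 7.87°  ✓
  (2,3): δ = 138.70°  ·
  (2,4): δ = 93.95°  ·
  (3,4): δ = 135.26°  ·
antipodal pairs: 2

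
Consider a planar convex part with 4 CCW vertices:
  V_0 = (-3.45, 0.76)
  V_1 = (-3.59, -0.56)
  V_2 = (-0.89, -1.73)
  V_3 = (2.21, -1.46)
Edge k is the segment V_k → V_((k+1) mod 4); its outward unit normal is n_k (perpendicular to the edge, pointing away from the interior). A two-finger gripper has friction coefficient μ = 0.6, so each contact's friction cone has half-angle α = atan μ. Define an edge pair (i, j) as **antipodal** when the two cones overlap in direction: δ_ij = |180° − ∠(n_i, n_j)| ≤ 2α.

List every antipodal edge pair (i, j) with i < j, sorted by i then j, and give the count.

count = 2; pairs: (1,3), (2,3)

α = atan 0.6 = 30.96°;  2α = 61.93°
n_0 = (-0.9944, +0.1055)
n_1 = (-0.3976, -0.9176)
n_2 = (+0.0868, -0.9962)
n_3 = (+0.3651, +0.9310)
  (0,1): δ = 107.37°  ·
  (0,2): δ = 78.97°  ·
  (0,3): δ = 74.64°  ·
  (1,2): δ = 151.59°  ·
  (1,3): δ = 2.01°  ✓
  (2,3): δ = 26.39°  ✓
antipodal pairs: 2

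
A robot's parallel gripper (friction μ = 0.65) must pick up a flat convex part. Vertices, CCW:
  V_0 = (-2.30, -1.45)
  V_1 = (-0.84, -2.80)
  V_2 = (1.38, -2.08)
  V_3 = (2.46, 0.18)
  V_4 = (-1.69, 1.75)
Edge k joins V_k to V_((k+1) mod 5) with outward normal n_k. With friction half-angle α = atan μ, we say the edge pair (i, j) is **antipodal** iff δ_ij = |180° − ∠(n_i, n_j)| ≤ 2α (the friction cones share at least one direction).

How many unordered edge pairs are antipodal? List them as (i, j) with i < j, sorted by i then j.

α = atan 0.65 = 33.02°;  2α = 66.05°
n_0 = (-0.6789, -0.7342)
n_1 = (+0.3085, -0.9512)
n_2 = (+0.9023, -0.4312)
n_3 = (+0.3538, +0.9353)
n_4 = (-0.9823, +0.1873)
  (0,1): δ = 119.27°  ·
  (0,2): δ = 72.78°  ·
  (0,3): δ = 22.04°  ✓
  (0,4): δ = 121.97°  ·
  (1,2): δ = 133.51°  ·
  (1,3): δ = 38.69°  ✓
  (1,4): δ = 61.24°  ✓
  (2,3): δ = 85.18°  ·
  (2,4): δ = 14.75°  ✓
  (3,4): δ = 80.07°  ·
antipodal pairs: 4

count = 4; pairs: (0,3), (1,3), (1,4), (2,4)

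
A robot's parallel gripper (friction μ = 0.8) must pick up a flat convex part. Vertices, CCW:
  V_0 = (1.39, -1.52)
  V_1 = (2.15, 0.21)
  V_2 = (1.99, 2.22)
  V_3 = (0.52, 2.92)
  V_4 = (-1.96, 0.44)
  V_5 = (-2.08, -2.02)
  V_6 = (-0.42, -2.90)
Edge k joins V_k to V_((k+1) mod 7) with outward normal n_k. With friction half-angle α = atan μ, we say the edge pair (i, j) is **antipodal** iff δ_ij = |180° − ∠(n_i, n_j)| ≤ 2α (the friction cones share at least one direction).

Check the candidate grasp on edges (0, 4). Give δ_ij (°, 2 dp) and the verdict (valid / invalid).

α = atan 0.8 = 38.66°;  2α = 77.32°
edge 0: e_0 = (+0.76, +1.73);  n_0 = (+0.9155, -0.4022)
edge 4: e_4 = (-0.12, -2.46);  n_4 = (-0.9988, +0.0487)
∠(n_0, n_4) = 159.08°
δ = |180° − 159.08°| = 20.92°
20.92° ≤ 2α = 77.32°  →  valid

δ = 20.92°, valid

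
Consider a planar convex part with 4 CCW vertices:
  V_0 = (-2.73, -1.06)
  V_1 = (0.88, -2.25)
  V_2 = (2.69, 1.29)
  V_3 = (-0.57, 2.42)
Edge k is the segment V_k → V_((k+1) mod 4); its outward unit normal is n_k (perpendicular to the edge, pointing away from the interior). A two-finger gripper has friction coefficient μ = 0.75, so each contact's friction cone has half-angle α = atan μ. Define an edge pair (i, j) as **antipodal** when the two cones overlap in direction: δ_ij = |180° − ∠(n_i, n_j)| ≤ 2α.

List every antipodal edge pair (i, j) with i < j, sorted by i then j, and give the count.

α = atan 0.75 = 36.87°;  2α = 73.74°
n_0 = (-0.3131, -0.9497)
n_1 = (+0.8904, -0.4552)
n_2 = (+0.3275, +0.9448)
n_3 = (-0.8496, +0.5274)
  (0,1): δ = 98.84°  ·
  (0,2): δ = 0.87°  ✓
  (0,3): δ = 76.42°  ·
  (1,2): δ = 82.04°  ·
  (1,3): δ = 4.75°  ✓
  (2,3): δ = 102.71°  ·
antipodal pairs: 2

count = 2; pairs: (0,2), (1,3)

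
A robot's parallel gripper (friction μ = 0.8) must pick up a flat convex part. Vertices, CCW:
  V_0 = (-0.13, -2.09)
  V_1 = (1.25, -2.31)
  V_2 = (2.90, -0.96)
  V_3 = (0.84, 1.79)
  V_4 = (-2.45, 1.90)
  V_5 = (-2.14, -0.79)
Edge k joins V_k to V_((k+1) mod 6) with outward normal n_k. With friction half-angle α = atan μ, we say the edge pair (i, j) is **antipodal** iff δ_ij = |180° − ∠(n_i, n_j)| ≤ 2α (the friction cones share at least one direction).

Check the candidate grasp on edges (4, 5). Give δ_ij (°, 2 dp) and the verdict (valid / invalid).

α = atan 0.8 = 38.66°;  2α = 77.32°
edge 4: e_4 = (+0.31, -2.69);  n_4 = (-0.9934, -0.1145)
edge 5: e_5 = (+2.01, -1.30);  n_5 = (-0.5431, -0.8397)
∠(n_4, n_5) = 50.53°
δ = |180° − 50.53°| = 129.47°
129.47° > 2α = 77.32°  →  invalid

δ = 129.47°, invalid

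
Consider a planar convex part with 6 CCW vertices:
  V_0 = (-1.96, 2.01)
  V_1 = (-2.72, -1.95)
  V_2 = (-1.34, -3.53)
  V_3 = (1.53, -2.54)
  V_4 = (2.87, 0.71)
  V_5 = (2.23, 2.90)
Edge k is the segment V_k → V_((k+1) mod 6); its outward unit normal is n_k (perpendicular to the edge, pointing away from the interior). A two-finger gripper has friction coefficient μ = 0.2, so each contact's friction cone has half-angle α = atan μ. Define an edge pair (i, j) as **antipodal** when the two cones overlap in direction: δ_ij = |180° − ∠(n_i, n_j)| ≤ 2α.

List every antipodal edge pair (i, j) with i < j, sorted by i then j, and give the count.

α = atan 0.2 = 11.31°;  2α = 22.62°
n_0 = (-0.9821, +0.1885)
n_1 = (-0.7532, -0.6578)
n_2 = (+0.3261, -0.9453)
n_3 = (+0.9245, -0.3812)
n_4 = (+0.9599, +0.2805)
n_5 = (-0.2078, +0.9782)
  (0,1): δ = 128.00°  ·
  (0,2): δ = 60.10°  ·
  (0,3): δ = 11.54°  ✓
  (0,4): δ = 27.15°  ·
  (0,5): δ = 112.86°  ·
  (1,2): δ = 112.10°  ·
  (1,3): δ = 63.54°  ·
  (1,4): δ = 24.84°  ·
  (1,5): δ = 60.86°  ·
  (2,3): δ = 131.44°  ·
  (2,4): δ = 92.74°  ·
  (2,5): δ = 7.04°  ✓
  (3,4): δ = 141.30°  ·
  (3,5): δ = 55.60°  ·
  (4,5): δ = 94.30°  ·
antipodal pairs: 2

count = 2; pairs: (0,3), (2,5)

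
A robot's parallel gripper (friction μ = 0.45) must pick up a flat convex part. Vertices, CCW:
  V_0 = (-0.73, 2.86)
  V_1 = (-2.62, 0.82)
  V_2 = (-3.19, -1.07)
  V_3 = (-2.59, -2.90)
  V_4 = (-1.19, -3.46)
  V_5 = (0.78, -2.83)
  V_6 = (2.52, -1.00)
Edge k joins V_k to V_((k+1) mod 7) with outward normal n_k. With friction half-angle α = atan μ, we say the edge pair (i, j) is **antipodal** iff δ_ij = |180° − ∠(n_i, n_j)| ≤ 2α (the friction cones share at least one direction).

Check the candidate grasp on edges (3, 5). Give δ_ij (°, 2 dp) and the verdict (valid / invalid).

δ = 111.75°, invalid

α = atan 0.45 = 24.23°;  2α = 48.46°
edge 3: e_3 = (+1.40, -0.56);  n_3 = (-0.3714, -0.9285)
edge 5: e_5 = (+1.74, +1.83);  n_5 = (+0.7247, -0.6891)
∠(n_3, n_5) = 68.25°
δ = |180° − 68.25°| = 111.75°
111.75° > 2α = 48.46°  →  invalid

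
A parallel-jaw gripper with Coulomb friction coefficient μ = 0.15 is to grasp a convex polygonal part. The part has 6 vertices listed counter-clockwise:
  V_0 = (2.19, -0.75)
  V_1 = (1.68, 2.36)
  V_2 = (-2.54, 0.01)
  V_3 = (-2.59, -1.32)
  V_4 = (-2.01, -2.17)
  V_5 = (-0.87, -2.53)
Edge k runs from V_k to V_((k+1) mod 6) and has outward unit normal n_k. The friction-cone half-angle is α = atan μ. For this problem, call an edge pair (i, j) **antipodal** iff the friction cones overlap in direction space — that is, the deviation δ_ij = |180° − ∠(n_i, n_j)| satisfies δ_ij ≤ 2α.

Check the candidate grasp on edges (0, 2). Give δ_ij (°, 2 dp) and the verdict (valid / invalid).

δ = 11.47°, valid

α = atan 0.15 = 8.53°;  2α = 17.06°
edge 0: e_0 = (-0.51, +3.11);  n_0 = (+0.9868, +0.1618)
edge 2: e_2 = (-0.05, -1.33);  n_2 = (-0.9993, +0.0376)
∠(n_0, n_2) = 168.53°
δ = |180° − 168.53°| = 11.47°
11.47° ≤ 2α = 17.06°  →  valid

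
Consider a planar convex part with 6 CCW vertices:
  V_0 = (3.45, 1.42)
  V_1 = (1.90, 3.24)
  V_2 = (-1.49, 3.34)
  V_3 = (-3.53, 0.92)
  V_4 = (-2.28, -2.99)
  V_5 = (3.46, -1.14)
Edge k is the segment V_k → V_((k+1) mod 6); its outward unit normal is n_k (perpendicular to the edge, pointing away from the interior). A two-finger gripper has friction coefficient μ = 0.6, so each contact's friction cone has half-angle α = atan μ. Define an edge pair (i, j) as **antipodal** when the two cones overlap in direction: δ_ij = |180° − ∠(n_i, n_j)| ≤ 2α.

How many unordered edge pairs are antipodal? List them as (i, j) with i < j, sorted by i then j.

α = atan 0.6 = 30.96°;  2α = 61.93°
n_0 = (+0.7613, +0.6484)
n_1 = (+0.0295, +0.9996)
n_2 = (-0.7646, +0.6445)
n_3 = (-0.9525, -0.3045)
n_4 = (+0.3068, -0.9518)
n_5 = (+1.0000, +0.0039)
  (0,1): δ = 132.11°  ·
  (0,2): δ = 80.55°  ·
  (0,3): δ = 22.69°  ✓
  (0,4): δ = 67.44°  ·
  (0,5): δ = 139.80°  ·
  (1,2): δ = 128.44°  ·
  (1,3): δ = 70.58°  ·
  (1,4): δ = 19.55°  ✓
  (1,5): δ = 91.91°  ·
  (2,3): δ = 122.14°  ·
  (2,4): δ = 32.01°  ✓
  (2,5): δ = 40.35°  ✓
  (3,4): δ = 89.86°  ·
  (3,5): δ = 17.50°  ✓
  (4,5): δ = 107.64°  ·
antipodal pairs: 5

count = 5; pairs: (0,3), (1,4), (2,4), (2,5), (3,5)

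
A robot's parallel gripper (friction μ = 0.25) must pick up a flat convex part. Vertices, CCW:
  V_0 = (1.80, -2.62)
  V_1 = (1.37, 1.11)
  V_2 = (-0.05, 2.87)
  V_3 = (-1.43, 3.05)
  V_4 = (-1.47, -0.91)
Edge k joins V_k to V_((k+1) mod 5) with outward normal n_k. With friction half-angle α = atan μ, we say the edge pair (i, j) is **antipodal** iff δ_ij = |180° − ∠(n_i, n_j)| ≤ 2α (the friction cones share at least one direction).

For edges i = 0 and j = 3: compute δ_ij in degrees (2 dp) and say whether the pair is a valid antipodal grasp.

α = atan 0.25 = 14.04°;  2α = 28.07°
edge 0: e_0 = (-0.43, +3.73);  n_0 = (+0.9934, +0.1145)
edge 3: e_3 = (-0.04, -3.96);  n_3 = (-0.9999, +0.0101)
∠(n_0, n_3) = 172.85°
δ = |180° − 172.85°| = 7.15°
7.15° ≤ 2α = 28.07°  →  valid

δ = 7.15°, valid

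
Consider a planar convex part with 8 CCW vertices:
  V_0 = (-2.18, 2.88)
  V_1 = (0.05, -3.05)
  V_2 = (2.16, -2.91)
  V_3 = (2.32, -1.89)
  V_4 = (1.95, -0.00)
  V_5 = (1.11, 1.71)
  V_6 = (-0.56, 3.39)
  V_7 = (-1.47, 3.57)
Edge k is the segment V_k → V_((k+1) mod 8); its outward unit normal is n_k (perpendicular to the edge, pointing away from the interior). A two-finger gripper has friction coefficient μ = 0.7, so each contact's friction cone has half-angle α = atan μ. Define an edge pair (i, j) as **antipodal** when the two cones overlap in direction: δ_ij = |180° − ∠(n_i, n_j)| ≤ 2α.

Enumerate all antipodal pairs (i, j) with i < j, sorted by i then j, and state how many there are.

α = atan 0.7 = 34.99°;  2α = 69.98°
n_0 = (-0.9360, -0.3520)
n_1 = (+0.0662, -0.9978)
n_2 = (+0.9879, -0.1550)
n_3 = (+0.9814, +0.1921)
n_4 = (+0.8976, +0.4409)
n_5 = (+0.7092, +0.7050)
n_6 = (+0.1940, +0.9810)
n_7 = (-0.6969, +0.7171)
  (0,1): δ = 106.81°  ·
  (0,2): δ = 29.52°  ✓
  (0,3): δ = 9.53°  ✓
  (0,4): δ = 5.55°  ✓
  (0,5): δ = 24.22°  ✓
  (0,6): δ = 58.20°  ✓
  (0,7): δ = 113.57°  ·
  (1,2): δ = 102.71°  ·
  (1,3): δ = 82.72°  ·
  (1,4): δ = 67.63°  ✓
  (1,5): δ = 48.97°  ✓
  (1,6): δ = 14.98°  ✓
  (1,7): δ = 40.39°  ✓
  (2,3): δ = 160.01°  ·
  (2,4): δ = 144.92°  ·
  (2,5): δ = 126.26°  ·
  (2,6): δ = 92.27°  ·
  (2,7): δ = 36.90°  ✓
  (3,4): δ = 164.91°  ·
  (3,5): δ = 146.25°  ·
  (3,6): δ = 112.27°  ·
  (3,7): δ = 56.90°  ✓
  (4,5): δ = 161.33°  ·
  (4,6): δ = 127.35°  ·
  (4,7): δ = 71.98°  ·
  (5,6): δ = 146.02°  ·
  (5,7): δ = 90.65°  ·
  (6,7): δ = 124.63°  ·
antipodal pairs: 11

count = 11; pairs: (0,2), (0,3), (0,4), (0,5), (0,6), (1,4), (1,5), (1,6), (1,7), (2,7), (3,7)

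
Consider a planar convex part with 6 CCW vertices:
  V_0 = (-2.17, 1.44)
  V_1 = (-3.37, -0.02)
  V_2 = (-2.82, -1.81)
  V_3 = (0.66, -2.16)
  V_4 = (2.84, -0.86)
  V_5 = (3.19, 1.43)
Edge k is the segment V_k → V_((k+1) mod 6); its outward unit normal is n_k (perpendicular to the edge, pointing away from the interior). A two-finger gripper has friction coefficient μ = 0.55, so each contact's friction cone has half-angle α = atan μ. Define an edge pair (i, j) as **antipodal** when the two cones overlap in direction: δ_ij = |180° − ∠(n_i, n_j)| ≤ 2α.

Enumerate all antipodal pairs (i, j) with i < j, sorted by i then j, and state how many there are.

α = atan 0.55 = 28.81°;  2α = 57.62°
n_0 = (-0.7725, +0.6350)
n_1 = (-0.9559, -0.2937)
n_2 = (-0.1001, -0.9950)
n_3 = (+0.5122, -0.8589)
n_4 = (+0.9885, -0.1511)
n_5 = (+0.0019, +1.0000)
  (0,1): δ = 123.50°  ·
  (0,2): δ = 56.33°  ✓
  (0,3): δ = 19.77°  ✓
  (0,4): δ = 30.73°  ✓
  (0,5): δ = 129.31°  ·
  (1,2): δ = 112.82°  ·
  (1,3): δ = 76.27°  ·
  (1,4): δ = 25.77°  ✓
  (1,5): δ = 72.81°  ·
  (2,3): δ = 143.45°  ·
  (2,4): δ = 92.95°  ·
  (2,5): δ = 5.64°  ✓
  (3,4): δ = 129.50°  ·
  (3,5): δ = 30.92°  ✓
  (4,5): δ = 81.42°  ·
antipodal pairs: 6

count = 6; pairs: (0,2), (0,3), (0,4), (1,4), (2,5), (3,5)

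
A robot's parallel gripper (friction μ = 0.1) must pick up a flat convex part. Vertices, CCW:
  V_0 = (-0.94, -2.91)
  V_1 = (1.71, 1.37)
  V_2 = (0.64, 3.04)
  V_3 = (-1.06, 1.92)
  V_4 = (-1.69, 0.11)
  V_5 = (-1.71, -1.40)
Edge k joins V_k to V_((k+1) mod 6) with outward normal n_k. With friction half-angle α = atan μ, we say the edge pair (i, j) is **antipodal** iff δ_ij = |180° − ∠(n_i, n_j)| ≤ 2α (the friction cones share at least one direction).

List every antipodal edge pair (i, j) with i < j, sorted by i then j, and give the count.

α = atan 0.1 = 5.71°;  2α = 11.42°
n_0 = (+0.8502, -0.5264)
n_1 = (+0.8420, +0.5395)
n_2 = (-0.5502, +0.8351)
n_3 = (-0.9444, +0.3287)
n_4 = (-0.9999, +0.0132)
n_5 = (-0.8909, -0.4543)
  (0,1): δ = 115.59°  ·
  (0,2): δ = 24.86°  ·
  (0,3): δ = 12.57°  ·
  (0,4): δ = 31.01°  ·
  (0,5): δ = 58.78°  ·
  (1,2): δ = 89.27°  ·
  (1,3): δ = 51.84°  ·
  (1,4): δ = 33.41°  ·
  (1,5): δ = 5.63°  ✓
  (2,3): δ = 142.57°  ·
  (2,4): δ = 124.14°  ·
  (2,5): δ = 96.36°  ·
  (3,4): δ = 161.57°  ·
  (3,5): δ = 133.79°  ·
  (4,5): δ = 152.22°  ·
antipodal pairs: 1

count = 1; pairs: (1,5)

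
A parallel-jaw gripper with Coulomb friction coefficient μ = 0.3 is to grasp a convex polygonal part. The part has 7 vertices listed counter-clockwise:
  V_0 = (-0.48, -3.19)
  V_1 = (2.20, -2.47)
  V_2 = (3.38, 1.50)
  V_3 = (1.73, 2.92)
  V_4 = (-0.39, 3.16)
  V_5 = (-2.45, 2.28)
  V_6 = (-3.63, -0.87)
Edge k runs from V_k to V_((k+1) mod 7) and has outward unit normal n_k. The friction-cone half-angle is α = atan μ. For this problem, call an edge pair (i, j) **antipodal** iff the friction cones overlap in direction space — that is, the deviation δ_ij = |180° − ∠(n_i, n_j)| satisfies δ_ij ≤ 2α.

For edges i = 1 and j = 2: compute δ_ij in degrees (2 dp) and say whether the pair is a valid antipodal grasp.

δ = 114.16°, invalid

α = atan 0.3 = 16.70°;  2α = 33.40°
edge 1: e_1 = (+1.18, +3.97);  n_1 = (+0.9586, -0.2849)
edge 2: e_2 = (-1.65, +1.42);  n_2 = (+0.6523, +0.7580)
∠(n_1, n_2) = 65.84°
δ = |180° − 65.84°| = 114.16°
114.16° > 2α = 33.40°  →  invalid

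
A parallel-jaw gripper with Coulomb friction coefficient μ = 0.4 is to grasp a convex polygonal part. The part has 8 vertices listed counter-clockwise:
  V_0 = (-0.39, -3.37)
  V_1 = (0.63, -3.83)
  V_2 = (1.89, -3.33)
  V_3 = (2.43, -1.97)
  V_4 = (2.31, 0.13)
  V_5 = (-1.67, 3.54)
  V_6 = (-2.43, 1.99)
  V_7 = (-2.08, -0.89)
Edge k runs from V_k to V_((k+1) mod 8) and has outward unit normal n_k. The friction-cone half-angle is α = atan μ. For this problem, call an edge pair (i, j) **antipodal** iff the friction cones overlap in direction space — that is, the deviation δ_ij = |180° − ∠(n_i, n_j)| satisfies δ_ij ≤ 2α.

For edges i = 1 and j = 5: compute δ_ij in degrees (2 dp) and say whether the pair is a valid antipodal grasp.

α = atan 0.4 = 21.80°;  2α = 43.60°
edge 1: e_1 = (+1.26, +0.50);  n_1 = (+0.3688, -0.9295)
edge 5: e_5 = (-0.76, -1.55);  n_5 = (-0.8979, +0.4402)
∠(n_1, n_5) = 137.76°
δ = |180° − 137.76°| = 42.24°
42.24° ≤ 2α = 43.60°  →  valid

δ = 42.24°, valid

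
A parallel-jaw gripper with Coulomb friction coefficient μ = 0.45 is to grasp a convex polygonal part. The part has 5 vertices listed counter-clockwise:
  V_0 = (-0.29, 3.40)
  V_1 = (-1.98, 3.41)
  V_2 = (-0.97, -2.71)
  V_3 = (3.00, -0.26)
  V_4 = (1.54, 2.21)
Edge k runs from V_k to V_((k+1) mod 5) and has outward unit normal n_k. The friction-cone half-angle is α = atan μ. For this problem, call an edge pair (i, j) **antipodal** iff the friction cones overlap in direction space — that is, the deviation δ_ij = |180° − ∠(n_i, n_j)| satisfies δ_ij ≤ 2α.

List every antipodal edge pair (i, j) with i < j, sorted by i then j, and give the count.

α = atan 0.45 = 24.23°;  2α = 48.46°
n_0 = (+0.0059, +1.0000)
n_1 = (-0.9867, -0.1628)
n_2 = (+0.5252, -0.8510)
n_3 = (+0.8609, +0.5088)
n_4 = (+0.5451, +0.8383)
  (0,1): δ = 80.29°  ·
  (0,2): δ = 32.02°  ✓
  (0,3): δ = 120.93°  ·
  (0,4): δ = 147.30°  ·
  (1,2): δ = 67.69°  ·
  (1,3): δ = 21.22°  ✓
  (1,4): δ = 47.59°  ✓
  (2,3): δ = 91.09°  ·
  (2,4): δ = 64.71°  ·
  (3,4): δ = 153.62°  ·
antipodal pairs: 3

count = 3; pairs: (0,2), (1,3), (1,4)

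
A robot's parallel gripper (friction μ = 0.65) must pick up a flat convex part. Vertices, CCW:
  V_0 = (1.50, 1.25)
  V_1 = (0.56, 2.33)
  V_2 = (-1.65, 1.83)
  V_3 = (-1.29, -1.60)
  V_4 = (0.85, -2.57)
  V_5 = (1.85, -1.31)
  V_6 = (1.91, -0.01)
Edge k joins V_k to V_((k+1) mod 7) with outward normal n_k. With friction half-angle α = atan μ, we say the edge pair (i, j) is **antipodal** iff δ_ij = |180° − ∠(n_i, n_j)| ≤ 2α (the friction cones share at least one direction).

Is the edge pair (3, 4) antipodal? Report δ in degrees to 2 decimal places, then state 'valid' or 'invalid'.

δ = 104.05°, invalid

α = atan 0.65 = 33.02°;  2α = 66.05°
edge 3: e_3 = (+2.14, -0.97);  n_3 = (-0.4128, -0.9108)
edge 4: e_4 = (+1.00, +1.26);  n_4 = (+0.7833, -0.6217)
∠(n_3, n_4) = 75.95°
δ = |180° − 75.95°| = 104.05°
104.05° > 2α = 66.05°  →  invalid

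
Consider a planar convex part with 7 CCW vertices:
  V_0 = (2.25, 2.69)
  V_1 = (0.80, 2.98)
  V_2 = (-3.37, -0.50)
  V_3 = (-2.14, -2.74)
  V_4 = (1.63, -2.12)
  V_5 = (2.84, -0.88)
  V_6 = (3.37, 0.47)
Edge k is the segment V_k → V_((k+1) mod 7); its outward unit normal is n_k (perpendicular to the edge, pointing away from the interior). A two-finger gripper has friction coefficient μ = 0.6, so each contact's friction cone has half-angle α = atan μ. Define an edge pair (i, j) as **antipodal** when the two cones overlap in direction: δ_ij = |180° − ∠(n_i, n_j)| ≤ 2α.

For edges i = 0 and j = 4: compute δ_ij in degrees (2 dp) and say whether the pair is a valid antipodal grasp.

α = atan 0.6 = 30.96°;  2α = 61.93°
edge 0: e_0 = (-1.45, +0.29);  n_0 = (+0.1961, +0.9806)
edge 4: e_4 = (+1.21, +1.24);  n_4 = (+0.7157, -0.6984)
∠(n_0, n_4) = 122.99°
δ = |180° − 122.99°| = 57.01°
57.01° ≤ 2α = 61.93°  →  valid

δ = 57.01°, valid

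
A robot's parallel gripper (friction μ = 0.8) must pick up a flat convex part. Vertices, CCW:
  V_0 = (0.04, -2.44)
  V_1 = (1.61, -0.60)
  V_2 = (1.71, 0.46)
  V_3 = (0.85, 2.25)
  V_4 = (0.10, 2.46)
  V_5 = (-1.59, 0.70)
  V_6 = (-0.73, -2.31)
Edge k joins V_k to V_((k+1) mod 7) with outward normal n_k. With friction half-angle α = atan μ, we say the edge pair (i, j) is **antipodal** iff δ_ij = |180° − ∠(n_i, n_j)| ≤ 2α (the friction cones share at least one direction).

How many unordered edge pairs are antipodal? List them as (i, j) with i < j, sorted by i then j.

count = 11; pairs: (0,3), (0,4), (0,5), (1,4), (1,5), (2,4), (2,5), (2,6), (3,5), (3,6), (4,6)

α = atan 0.8 = 38.66°;  2α = 77.32°
n_0 = (+0.7607, -0.6491)
n_1 = (+0.9956, -0.0939)
n_2 = (+0.9014, +0.4331)
n_3 = (+0.2696, +0.9630)
n_4 = (-0.7213, +0.6926)
n_5 = (-0.9615, -0.2747)
n_6 = (-0.1665, -0.9860)
  (0,1): δ = 144.92°  ·
  (0,2): δ = 113.87°  ·
  (0,3): δ = 65.17°  ✓
  (0,4): δ = 3.36°  ✓
  (0,5): δ = 56.42°  ✓
  (0,6): δ = 120.89°  ·
  (1,2): δ = 148.95°  ·
  (1,3): δ = 100.25°  ·
  (1,4): δ = 38.45°  ✓
  (1,5): δ = 21.33°  ✓
  (1,6): δ = 85.81°  ·
  (2,3): δ = 131.30°  ·
  (2,4): δ = 69.50°  ✓
  (2,5): δ = 9.72°  ✓
  (2,6): δ = 54.76°  ✓
  (3,4): δ = 118.20°  ·
  (3,5): δ = 58.41°  ✓
  (3,6): δ = 6.06°  ✓
  (4,5): δ = 120.22°  ·
  (4,6): δ = 55.75°  ✓
  (5,6): δ = 115.53°  ·
antipodal pairs: 11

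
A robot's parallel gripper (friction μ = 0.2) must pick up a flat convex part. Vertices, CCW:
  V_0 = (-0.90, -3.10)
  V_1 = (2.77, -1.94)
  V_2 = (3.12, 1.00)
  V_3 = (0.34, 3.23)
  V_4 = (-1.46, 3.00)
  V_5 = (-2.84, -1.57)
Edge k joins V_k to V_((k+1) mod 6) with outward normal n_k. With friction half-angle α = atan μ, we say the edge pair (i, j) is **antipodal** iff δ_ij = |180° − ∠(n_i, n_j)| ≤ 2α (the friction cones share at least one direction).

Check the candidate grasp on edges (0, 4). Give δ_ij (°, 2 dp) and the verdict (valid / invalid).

α = atan 0.2 = 11.31°;  2α = 22.62°
edge 0: e_0 = (+3.67, +1.16);  n_0 = (+0.3014, -0.9535)
edge 4: e_4 = (-1.38, -4.57);  n_4 = (-0.9573, +0.2891)
∠(n_0, n_4) = 124.34°
δ = |180° − 124.34°| = 55.66°
55.66° > 2α = 22.62°  →  invalid

δ = 55.66°, invalid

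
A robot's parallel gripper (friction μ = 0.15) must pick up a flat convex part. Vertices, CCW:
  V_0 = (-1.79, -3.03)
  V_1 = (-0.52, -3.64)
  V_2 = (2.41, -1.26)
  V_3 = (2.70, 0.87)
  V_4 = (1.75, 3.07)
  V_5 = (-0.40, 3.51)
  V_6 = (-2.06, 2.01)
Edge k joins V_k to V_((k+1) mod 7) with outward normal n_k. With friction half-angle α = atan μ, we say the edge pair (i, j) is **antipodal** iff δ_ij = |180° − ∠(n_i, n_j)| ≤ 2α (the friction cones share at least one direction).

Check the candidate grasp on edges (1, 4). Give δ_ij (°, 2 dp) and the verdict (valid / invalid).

α = atan 0.15 = 8.53°;  2α = 17.06°
edge 1: e_1 = (+2.93, +2.38);  n_1 = (+0.6305, -0.7762)
edge 4: e_4 = (-2.15, +0.44);  n_4 = (+0.2005, +0.9797)
∠(n_1, n_4) = 129.35°
δ = |180° − 129.35°| = 50.65°
50.65° > 2α = 17.06°  →  invalid

δ = 50.65°, invalid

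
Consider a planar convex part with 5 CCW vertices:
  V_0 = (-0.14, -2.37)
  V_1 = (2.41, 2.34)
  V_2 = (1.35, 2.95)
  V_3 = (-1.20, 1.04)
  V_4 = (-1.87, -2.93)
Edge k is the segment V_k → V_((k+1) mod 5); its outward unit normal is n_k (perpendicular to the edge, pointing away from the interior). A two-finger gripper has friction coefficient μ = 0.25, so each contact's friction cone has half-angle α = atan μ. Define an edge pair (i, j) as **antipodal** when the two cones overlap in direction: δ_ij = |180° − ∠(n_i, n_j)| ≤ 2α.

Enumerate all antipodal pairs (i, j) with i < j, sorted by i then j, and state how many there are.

count = 3; pairs: (0,2), (0,3), (2,4)

α = atan 0.25 = 14.04°;  2α = 28.07°
n_0 = (+0.8794, -0.4761)
n_1 = (+0.4988, +0.8667)
n_2 = (-0.5995, +0.8004)
n_3 = (-0.9861, +0.1664)
n_4 = (+0.3080, -0.9514)
  (0,1): δ = 91.49°  ·
  (0,2): δ = 24.73°  ✓
  (0,3): δ = 18.85°  ✓
  (0,4): δ = 136.37°  ·
  (1,2): δ = 113.25°  ·
  (1,3): δ = 69.66°  ·
  (1,4): δ = 47.86°  ·
  (2,3): δ = 136.41°  ·
  (2,4): δ = 18.90°  ✓
  (3,4): δ = 62.48°  ·
antipodal pairs: 3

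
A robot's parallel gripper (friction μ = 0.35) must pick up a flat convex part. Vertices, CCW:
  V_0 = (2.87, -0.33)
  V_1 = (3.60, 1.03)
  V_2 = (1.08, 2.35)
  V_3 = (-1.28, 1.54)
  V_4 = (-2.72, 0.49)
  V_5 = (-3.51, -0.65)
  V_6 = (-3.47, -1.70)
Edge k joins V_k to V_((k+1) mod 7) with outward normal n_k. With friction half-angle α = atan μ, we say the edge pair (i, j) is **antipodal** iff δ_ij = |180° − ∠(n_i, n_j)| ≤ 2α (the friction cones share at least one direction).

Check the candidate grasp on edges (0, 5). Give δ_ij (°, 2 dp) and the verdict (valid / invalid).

α = atan 0.35 = 19.29°;  2α = 38.58°
edge 0: e_0 = (+0.73, +1.36);  n_0 = (+0.8811, -0.4729)
edge 5: e_5 = (+0.04, -1.05);  n_5 = (-0.9993, -0.0381)
∠(n_0, n_5) = 149.59°
δ = |180° − 149.59°| = 30.41°
30.41° ≤ 2α = 38.58°  →  valid

δ = 30.41°, valid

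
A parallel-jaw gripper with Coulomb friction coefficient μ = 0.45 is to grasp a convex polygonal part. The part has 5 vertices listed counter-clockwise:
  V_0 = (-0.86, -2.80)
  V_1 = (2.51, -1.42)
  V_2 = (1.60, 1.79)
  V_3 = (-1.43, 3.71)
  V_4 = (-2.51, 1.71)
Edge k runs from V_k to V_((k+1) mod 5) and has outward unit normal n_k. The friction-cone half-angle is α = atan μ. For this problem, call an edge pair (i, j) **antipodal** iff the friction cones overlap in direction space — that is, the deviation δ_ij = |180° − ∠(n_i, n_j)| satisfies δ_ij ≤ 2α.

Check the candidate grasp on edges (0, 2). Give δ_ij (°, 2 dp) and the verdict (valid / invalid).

α = atan 0.45 = 24.23°;  2α = 48.46°
edge 0: e_0 = (+3.37, +1.38);  n_0 = (+0.3790, -0.9254)
edge 2: e_2 = (-3.03, +1.92);  n_2 = (+0.5353, +0.8447)
∠(n_0, n_2) = 125.37°
δ = |180° − 125.37°| = 54.63°
54.63° > 2α = 48.46°  →  invalid

δ = 54.63°, invalid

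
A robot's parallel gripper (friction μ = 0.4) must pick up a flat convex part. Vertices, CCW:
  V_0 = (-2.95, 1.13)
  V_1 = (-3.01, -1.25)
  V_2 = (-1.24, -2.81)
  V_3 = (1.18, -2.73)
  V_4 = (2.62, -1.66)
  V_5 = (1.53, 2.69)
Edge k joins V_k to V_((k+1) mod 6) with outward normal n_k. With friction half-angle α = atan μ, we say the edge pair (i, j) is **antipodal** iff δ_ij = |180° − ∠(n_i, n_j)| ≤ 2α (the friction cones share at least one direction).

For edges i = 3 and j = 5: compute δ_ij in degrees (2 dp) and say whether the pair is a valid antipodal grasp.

δ = 17.42°, valid

α = atan 0.4 = 21.80°;  2α = 43.60°
edge 3: e_3 = (+1.44, +1.07);  n_3 = (+0.5964, -0.8027)
edge 5: e_5 = (-4.48, -1.56);  n_5 = (-0.3288, +0.9444)
∠(n_3, n_5) = 162.58°
δ = |180° − 162.58°| = 17.42°
17.42° ≤ 2α = 43.60°  →  valid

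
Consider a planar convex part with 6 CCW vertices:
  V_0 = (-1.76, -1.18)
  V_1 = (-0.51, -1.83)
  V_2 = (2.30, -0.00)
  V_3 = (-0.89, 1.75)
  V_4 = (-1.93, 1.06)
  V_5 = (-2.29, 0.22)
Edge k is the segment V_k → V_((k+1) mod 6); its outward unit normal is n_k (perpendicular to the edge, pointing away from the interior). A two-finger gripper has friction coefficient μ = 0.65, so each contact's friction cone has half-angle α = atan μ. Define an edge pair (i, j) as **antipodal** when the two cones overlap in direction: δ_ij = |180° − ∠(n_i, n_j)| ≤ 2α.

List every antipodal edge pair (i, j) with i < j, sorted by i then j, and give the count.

count = 6; pairs: (0,2), (0,3), (1,2), (1,3), (1,4), (2,5)

α = atan 0.65 = 33.02°;  2α = 66.05°
n_0 = (-0.4614, -0.8872)
n_1 = (+0.5457, -0.8380)
n_2 = (+0.4810, +0.8767)
n_3 = (-0.5528, +0.8333)
n_4 = (-0.9191, +0.3939)
n_5 = (-0.9352, -0.3541)
  (0,1): δ = 119.45°  ·
  (0,2): δ = 1.27°  ✓
  (0,3): δ = 61.04°  ✓
  (0,4): δ = 94.28°  ·
  (0,5): δ = 138.21°  ·
  (1,2): δ = 61.82°  ✓
  (1,3): δ = 0.49°  ✓
  (1,4): δ = 33.73°  ✓
  (1,5): δ = 77.66°  ·
  (2,3): δ = 117.69°  ·
  (2,4): δ = 84.45°  ·
  (2,5): δ = 40.52°  ✓
  (3,4): δ = 146.76°  ·
  (3,5): δ = 102.83°  ·
  (4,5): δ = 136.07°  ·
antipodal pairs: 6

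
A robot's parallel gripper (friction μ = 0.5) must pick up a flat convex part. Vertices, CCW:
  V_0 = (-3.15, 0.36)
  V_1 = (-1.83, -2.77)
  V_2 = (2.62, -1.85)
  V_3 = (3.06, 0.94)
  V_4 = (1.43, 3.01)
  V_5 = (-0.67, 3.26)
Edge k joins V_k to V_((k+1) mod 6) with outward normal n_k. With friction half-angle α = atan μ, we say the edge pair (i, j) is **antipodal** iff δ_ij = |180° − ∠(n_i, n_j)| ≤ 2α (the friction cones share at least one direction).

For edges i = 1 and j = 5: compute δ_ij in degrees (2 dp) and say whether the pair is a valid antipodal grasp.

δ = 37.78°, valid

α = atan 0.5 = 26.57°;  2α = 53.13°
edge 1: e_1 = (+4.45, +0.92);  n_1 = (+0.2025, -0.9793)
edge 5: e_5 = (-2.48, -2.90);  n_5 = (-0.7600, +0.6499)
∠(n_1, n_5) = 142.22°
δ = |180° − 142.22°| = 37.78°
37.78° ≤ 2α = 53.13°  →  valid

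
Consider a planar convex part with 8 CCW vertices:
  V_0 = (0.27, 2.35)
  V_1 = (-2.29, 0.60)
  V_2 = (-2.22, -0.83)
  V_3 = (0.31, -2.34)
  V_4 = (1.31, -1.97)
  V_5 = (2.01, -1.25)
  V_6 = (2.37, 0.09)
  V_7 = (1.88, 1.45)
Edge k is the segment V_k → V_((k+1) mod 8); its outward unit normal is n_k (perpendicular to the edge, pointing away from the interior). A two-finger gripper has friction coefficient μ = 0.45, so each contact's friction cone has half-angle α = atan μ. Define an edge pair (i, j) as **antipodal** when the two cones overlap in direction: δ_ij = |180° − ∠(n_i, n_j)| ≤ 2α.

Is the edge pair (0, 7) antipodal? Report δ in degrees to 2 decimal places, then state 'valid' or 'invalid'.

α = atan 0.45 = 24.23°;  2α = 48.46°
edge 0: e_0 = (-2.56, -1.75);  n_0 = (-0.5643, +0.8255)
edge 7: e_7 = (-1.61, +0.90);  n_7 = (+0.4879, +0.8729)
∠(n_0, n_7) = 63.56°
δ = |180° − 63.56°| = 116.44°
116.44° > 2α = 48.46°  →  invalid

δ = 116.44°, invalid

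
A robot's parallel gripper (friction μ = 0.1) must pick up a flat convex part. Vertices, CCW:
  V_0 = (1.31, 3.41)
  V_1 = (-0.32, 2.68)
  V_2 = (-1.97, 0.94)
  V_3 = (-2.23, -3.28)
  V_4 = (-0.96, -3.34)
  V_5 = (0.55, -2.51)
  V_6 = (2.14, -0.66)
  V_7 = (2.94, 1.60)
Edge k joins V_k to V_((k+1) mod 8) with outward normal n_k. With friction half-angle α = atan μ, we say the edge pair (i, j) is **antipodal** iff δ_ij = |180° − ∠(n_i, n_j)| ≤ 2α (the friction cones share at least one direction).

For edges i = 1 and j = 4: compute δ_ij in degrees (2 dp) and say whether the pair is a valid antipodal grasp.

δ = 17.72°, invalid

α = atan 0.1 = 5.71°;  2α = 11.42°
edge 1: e_1 = (-1.65, -1.74);  n_1 = (-0.7256, +0.6881)
edge 4: e_4 = (+1.51, +0.83);  n_4 = (+0.4817, -0.8763)
∠(n_1, n_4) = 162.28°
δ = |180° − 162.28°| = 17.72°
17.72° > 2α = 11.42°  →  invalid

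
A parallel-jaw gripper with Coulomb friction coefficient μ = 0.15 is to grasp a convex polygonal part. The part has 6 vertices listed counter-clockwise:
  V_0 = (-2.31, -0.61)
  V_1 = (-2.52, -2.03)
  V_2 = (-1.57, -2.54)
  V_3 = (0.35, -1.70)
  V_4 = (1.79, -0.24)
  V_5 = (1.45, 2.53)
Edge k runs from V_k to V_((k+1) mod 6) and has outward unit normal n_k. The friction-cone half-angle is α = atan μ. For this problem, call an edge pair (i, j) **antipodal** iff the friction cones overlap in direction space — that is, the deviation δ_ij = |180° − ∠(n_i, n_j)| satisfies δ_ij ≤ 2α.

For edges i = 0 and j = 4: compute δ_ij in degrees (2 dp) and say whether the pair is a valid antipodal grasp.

δ = 15.41°, valid

α = atan 0.15 = 8.53°;  2α = 17.06°
edge 0: e_0 = (-0.21, -1.42);  n_0 = (-0.9892, +0.1463)
edge 4: e_4 = (-0.34, +2.77);  n_4 = (+0.9926, +0.1218)
∠(n_0, n_4) = 164.59°
δ = |180° − 164.59°| = 15.41°
15.41° ≤ 2α = 17.06°  →  valid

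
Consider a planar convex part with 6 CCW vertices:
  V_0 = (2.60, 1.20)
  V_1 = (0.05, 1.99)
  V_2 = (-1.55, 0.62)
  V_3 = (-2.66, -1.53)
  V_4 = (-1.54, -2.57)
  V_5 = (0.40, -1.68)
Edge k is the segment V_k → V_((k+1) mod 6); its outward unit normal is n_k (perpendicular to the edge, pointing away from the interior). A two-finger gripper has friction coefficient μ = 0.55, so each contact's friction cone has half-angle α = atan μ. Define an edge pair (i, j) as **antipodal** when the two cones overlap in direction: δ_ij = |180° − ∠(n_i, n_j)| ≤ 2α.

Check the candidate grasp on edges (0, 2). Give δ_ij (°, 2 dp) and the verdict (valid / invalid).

α = atan 0.55 = 28.81°;  2α = 57.62°
edge 0: e_0 = (-2.55, +0.79);  n_0 = (+0.2959, +0.9552)
edge 2: e_2 = (-1.11, -2.15);  n_2 = (-0.8886, +0.4587)
∠(n_0, n_2) = 79.91°
δ = |180° − 79.91°| = 100.09°
100.09° > 2α = 57.62°  →  invalid

δ = 100.09°, invalid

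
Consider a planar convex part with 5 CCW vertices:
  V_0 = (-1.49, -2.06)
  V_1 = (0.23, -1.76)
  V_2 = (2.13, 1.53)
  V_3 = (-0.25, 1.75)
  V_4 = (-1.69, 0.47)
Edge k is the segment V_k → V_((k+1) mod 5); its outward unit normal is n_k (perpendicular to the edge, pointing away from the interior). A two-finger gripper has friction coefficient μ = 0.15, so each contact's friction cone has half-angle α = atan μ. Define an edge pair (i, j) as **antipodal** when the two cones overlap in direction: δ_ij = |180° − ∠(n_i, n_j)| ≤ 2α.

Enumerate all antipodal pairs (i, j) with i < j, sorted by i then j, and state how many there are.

α = atan 0.15 = 8.53°;  2α = 17.06°
n_0 = (+0.1718, -0.9851)
n_1 = (+0.8660, -0.5001)
n_2 = (+0.0920, +0.9958)
n_3 = (-0.6644, +0.7474)
n_4 = (-0.9969, -0.0788)
  (0,1): δ = 129.90°  ·
  (0,2): δ = 15.18°  ✓
  (0,3): δ = 31.74°  ·
  (0,4): δ = 84.63°  ·
  (1,2): δ = 65.27°  ·
  (1,3): δ = 18.36°  ·
  (1,4): δ = 34.53°  ·
  (2,3): δ = 133.09°  ·
  (2,4): δ = 80.20°  ·
  (3,4): δ = 127.11°  ·
antipodal pairs: 1

count = 1; pairs: (0,2)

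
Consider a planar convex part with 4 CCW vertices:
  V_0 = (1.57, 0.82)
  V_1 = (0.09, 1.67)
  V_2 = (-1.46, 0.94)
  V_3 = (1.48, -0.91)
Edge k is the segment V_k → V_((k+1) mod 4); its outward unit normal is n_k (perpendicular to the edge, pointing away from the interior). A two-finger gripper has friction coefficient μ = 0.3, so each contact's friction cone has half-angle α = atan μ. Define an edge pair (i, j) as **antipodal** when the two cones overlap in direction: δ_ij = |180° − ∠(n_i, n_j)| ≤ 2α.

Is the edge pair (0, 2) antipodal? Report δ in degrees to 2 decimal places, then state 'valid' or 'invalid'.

δ = 2.31°, valid

α = atan 0.3 = 16.70°;  2α = 33.40°
edge 0: e_0 = (-1.48, +0.85);  n_0 = (+0.4980, +0.8672)
edge 2: e_2 = (+2.94, -1.85);  n_2 = (-0.5326, -0.8464)
∠(n_0, n_2) = 177.69°
δ = |180° − 177.69°| = 2.31°
2.31° ≤ 2α = 33.40°  →  valid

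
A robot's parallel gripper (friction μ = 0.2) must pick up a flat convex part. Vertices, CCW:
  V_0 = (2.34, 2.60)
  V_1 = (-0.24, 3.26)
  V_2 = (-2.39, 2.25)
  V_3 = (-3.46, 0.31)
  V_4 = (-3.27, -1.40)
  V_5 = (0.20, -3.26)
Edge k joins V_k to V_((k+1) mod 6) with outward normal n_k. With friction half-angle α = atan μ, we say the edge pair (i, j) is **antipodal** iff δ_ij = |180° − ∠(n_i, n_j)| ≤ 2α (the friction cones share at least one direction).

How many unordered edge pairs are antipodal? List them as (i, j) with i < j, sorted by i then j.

α = atan 0.2 = 11.31°;  2α = 22.62°
n_0 = (+0.2478, +0.9688)
n_1 = (-0.4252, +0.9051)
n_2 = (-0.8756, +0.4830)
n_3 = (-0.9939, -0.1104)
n_4 = (-0.4724, -0.8814)
n_5 = (+0.9393, -0.3430)
  (0,1): δ = 140.49°  ·
  (0,2): δ = 104.53°  ·
  (0,3): δ = 69.31°  ·
  (0,4): δ = 13.84°  ✓
  (0,5): δ = 84.29°  ·
  (1,2): δ = 144.04°  ·
  (1,3): δ = 108.82°  ·
  (1,4): δ = 53.35°  ·
  (1,5): δ = 44.78°  ·
  (2,3): δ = 144.78°  ·
  (2,4): δ = 89.31°  ·
  (2,5): δ = 8.82°  ✓
  (3,4): δ = 124.53°  ·
  (3,5): δ = 26.40°  ·
  (4,5): δ = 81.87°  ·
antipodal pairs: 2

count = 2; pairs: (0,4), (2,5)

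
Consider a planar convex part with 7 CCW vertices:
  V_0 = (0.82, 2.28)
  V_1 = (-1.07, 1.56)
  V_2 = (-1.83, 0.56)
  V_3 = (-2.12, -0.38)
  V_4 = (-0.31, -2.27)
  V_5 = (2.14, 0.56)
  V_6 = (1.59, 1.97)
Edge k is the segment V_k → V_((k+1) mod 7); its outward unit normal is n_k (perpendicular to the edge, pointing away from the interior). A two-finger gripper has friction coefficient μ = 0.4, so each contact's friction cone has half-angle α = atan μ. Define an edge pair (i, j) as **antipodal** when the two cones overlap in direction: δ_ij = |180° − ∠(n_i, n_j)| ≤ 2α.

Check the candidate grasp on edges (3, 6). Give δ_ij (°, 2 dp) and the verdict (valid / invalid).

α = atan 0.4 = 21.80°;  2α = 43.60°
edge 3: e_3 = (+1.81, -1.89);  n_3 = (-0.7222, -0.6917)
edge 6: e_6 = (-0.77, +0.31);  n_6 = (+0.3735, +0.9276)
∠(n_3, n_6) = 155.69°
δ = |180° − 155.69°| = 24.31°
24.31° ≤ 2α = 43.60°  →  valid

δ = 24.31°, valid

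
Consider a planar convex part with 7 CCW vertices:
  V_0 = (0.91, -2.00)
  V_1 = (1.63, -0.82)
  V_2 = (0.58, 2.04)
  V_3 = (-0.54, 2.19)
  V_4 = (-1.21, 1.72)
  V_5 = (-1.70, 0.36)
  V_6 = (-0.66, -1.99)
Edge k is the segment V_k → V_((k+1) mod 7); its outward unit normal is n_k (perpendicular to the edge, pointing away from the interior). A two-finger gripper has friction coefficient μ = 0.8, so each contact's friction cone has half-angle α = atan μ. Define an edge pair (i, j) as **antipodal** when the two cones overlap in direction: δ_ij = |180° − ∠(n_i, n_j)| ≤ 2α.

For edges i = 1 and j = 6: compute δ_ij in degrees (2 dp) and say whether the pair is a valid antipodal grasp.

δ = 69.48°, valid

α = atan 0.8 = 38.66°;  2α = 77.32°
edge 1: e_1 = (-1.05, +2.86);  n_1 = (+0.9387, +0.3446)
edge 6: e_6 = (+1.57, -0.01);  n_6 = (-0.0064, -1.0000)
∠(n_1, n_6) = 110.52°
δ = |180° − 110.52°| = 69.48°
69.48° ≤ 2α = 77.32°  →  valid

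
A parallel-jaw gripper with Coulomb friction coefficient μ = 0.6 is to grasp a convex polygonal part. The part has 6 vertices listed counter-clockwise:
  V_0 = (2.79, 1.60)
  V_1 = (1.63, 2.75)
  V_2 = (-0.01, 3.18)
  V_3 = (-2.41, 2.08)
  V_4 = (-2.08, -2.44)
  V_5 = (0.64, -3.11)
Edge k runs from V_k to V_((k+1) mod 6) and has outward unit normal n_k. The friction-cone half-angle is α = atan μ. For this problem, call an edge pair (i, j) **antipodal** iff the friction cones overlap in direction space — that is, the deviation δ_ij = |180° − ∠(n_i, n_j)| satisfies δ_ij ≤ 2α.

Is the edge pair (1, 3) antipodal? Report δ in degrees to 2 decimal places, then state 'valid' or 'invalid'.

δ = 71.13°, invalid

α = atan 0.6 = 30.96°;  2α = 61.93°
edge 1: e_1 = (-1.64, +0.43);  n_1 = (+0.2536, +0.9673)
edge 3: e_3 = (+0.33, -4.52);  n_3 = (-0.9973, -0.0728)
∠(n_1, n_3) = 108.87°
δ = |180° − 108.87°| = 71.13°
71.13° > 2α = 61.93°  →  invalid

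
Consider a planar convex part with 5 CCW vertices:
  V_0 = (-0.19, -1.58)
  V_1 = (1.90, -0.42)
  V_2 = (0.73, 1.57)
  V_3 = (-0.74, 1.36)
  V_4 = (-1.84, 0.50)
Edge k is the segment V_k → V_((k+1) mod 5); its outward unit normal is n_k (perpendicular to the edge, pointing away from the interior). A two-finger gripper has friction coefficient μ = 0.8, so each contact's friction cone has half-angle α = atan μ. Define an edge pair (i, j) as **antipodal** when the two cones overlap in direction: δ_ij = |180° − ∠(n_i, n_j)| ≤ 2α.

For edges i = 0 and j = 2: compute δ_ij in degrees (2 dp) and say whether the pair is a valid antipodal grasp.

δ = 20.90°, valid

α = atan 0.8 = 38.66°;  2α = 77.32°
edge 0: e_0 = (+2.09, +1.16);  n_0 = (+0.4853, -0.8744)
edge 2: e_2 = (-1.47, -0.21);  n_2 = (-0.1414, +0.9899)
∠(n_0, n_2) = 159.10°
δ = |180° − 159.10°| = 20.90°
20.90° ≤ 2α = 77.32°  →  valid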